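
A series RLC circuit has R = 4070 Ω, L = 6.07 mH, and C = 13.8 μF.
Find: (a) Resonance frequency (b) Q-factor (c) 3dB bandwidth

Step 1 — Resonance: ω₀ = 1/√(LC) = 1/√(0.00607·1.38e-05) = 3455 rad/s.
Step 2 — f₀ = ω₀/(2π) = 549.9 Hz.
Step 3 — Series Q: Q = ω₀L/R = 3455·0.00607/4070 = 0.005153.
Step 4 — Bandwidth: Δω = ω₀/Q = 6.705e+05 rad/s; BW = Δω/(2π) = 1.067e+05 Hz.

(a) f₀ = 549.9 Hz  (b) Q = 0.005153  (c) BW = 1.067e+05 Hz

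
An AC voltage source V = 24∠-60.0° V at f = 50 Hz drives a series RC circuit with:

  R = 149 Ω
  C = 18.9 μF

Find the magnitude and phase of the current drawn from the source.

Step 1 — Angular frequency: ω = 2π·f = 2π·50 = 314.2 rad/s.
Step 2 — Component impedances:
  R: Z = R = 149 Ω
  C: Z = 1/(jωC) = -j/(ω·C) = 0 - j168.4 Ω
Step 3 — Series combination: Z_total = R + C = 149 - j168.4 Ω = 224.9∠-48.5° Ω.
Step 4 — Source phasor: V = 24∠-60.0° V = 12 - j20.78 V.
Step 5 — Ohm's law: I = V / Z_total = (12 - j20.78) / (149 - j168.4) = 0.1046 - j0.02128 A.
Step 6 — Convert to polar: |I| = 0.1067 A, ∠I = -11.5°.

I = 0.1067∠-11.5° A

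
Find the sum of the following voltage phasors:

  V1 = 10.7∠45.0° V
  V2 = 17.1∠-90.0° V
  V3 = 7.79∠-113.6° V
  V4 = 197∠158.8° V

Step 1 — Convert each phasor to rectangular form:
  V1 = 10.7·(cos(45.0°) + j·sin(45.0°)) = 7.566 + j7.566 V
  V2 = 17.1·(cos(-90.0°) + j·sin(-90.0°)) = 0 - j17.1 V
  V3 = 7.79·(cos(-113.6°) + j·sin(-113.6°)) = -3.119 - j7.138 V
  V4 = 197·(cos(158.8°) + j·sin(158.8°)) = -183.7 + j71.24 V
Step 2 — Sum components: V_total = -179.2 + j54.57 V.
Step 3 — Convert to polar: |V_total| = 187.3 V, ∠V_total = 163.1°.

V_total = 187.3∠163.1° V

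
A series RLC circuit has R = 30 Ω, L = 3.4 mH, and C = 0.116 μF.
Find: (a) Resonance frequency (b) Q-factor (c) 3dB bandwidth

Step 1 — Resonance condition Im(Z)=0 gives ω₀ = 1/√(LC).
Step 2 — ω₀ = 1/√(0.0034·1.16e-07) = 5.035e+04 rad/s.
Step 3 — f₀ = ω₀/(2π) = 8014 Hz.
Step 4 — Series Q: Q = ω₀L/R = 5.035e+04·0.0034/30 = 5.707.
Step 5 — 3dB bandwidth: Δω = ω₀/Q = 8824 rad/s; BW = Δω/(2π) = 1404 Hz.

(a) f₀ = 8014 Hz  (b) Q = 5.707  (c) BW = 1404 Hz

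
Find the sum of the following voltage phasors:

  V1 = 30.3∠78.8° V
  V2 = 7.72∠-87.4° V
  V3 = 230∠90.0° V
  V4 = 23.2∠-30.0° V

Step 1 — Convert each phasor to rectangular form:
  V1 = 30.3·(cos(78.8°) + j·sin(78.8°)) = 5.885 + j29.72 V
  V2 = 7.72·(cos(-87.4°) + j·sin(-87.4°)) = 0.3502 - j7.712 V
  V3 = 230·(cos(90.0°) + j·sin(90.0°)) = 0 + j230 V
  V4 = 23.2·(cos(-30.0°) + j·sin(-30.0°)) = 20.09 - j11.6 V
Step 2 — Sum components: V_total = 26.33 + j240.4 V.
Step 3 — Convert to polar: |V_total| = 241.8 V, ∠V_total = 83.8°.

V_total = 241.8∠83.8° V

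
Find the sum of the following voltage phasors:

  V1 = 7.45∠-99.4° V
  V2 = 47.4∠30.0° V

Step 1 — Convert each phasor to rectangular form:
  V1 = 7.45·(cos(-99.4°) + j·sin(-99.4°)) = -1.217 - j7.35 V
  V2 = 47.4·(cos(30.0°) + j·sin(30.0°)) = 41.05 + j23.7 V
Step 2 — Sum components: V_total = 39.83 + j16.35 V.
Step 3 — Convert to polar: |V_total| = 43.06 V, ∠V_total = 22.3°.

V_total = 43.06∠22.3° V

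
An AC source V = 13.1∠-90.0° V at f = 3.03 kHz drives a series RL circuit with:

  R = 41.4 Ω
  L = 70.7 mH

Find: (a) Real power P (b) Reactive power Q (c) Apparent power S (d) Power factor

Step 1 — Angular frequency: ω = 2π·f = 2π·3030 = 1.904e+04 rad/s.
Step 2 — Component impedances:
  R: Z = R = 41.4 Ω
  L: Z = jωL = j·1.904e+04·0.0707 = 0 + j1346 Ω
Step 3 — Series combination: Z_total = R + L = 41.4 + j1346 Ω = 1347∠88.2° Ω.
Step 4 — Source phasor: V = 13.1∠-90.0° V = 0 - j13.1 V.
Step 5 — Current: I = V / Z = -0.009723 - j0.0002991 A = 0.009728∠-178.2° A.
Step 6 — Complex power: S = V·I* = 0.003918 + j0.1274 VA.
Step 7 — Real power: P = Re(S) = 0.003918 W.
Step 8 — Reactive power: Q = Im(S) = 0.1274 VAR.
Step 9 — Apparent power: |S| = 0.1274 VA.
Step 10 — Power factor: PF = P/|S| = 0.03074 (lagging).

(a) P = 0.003918 W  (b) Q = 0.1274 VAR  (c) S = 0.1274 VA  (d) PF = 0.03074 (lagging)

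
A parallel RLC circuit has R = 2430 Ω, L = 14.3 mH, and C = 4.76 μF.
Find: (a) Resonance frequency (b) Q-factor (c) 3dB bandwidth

Step 1 — Resonance: ω₀ = 1/√(LC) = 1/√(0.0143·4.76e-06) = 3833 rad/s.
Step 2 — f₀ = ω₀/(2π) = 610 Hz.
Step 3 — Parallel Q: Q = R/(ω₀L) = 2430/(3833·0.0143) = 44.33.
Step 4 — Bandwidth: Δω = ω₀/Q = 86.45 rad/s; BW = Δω/(2π) = 13.76 Hz.

(a) f₀ = 610 Hz  (b) Q = 44.33  (c) BW = 13.76 Hz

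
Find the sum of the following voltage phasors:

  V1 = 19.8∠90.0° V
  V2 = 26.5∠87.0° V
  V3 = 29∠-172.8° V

Step 1 — Convert each phasor to rectangular form:
  V1 = 19.8·(cos(90.0°) + j·sin(90.0°)) = 0 + j19.8 V
  V2 = 26.5·(cos(87.0°) + j·sin(87.0°)) = 1.387 + j26.46 V
  V3 = 29·(cos(-172.8°) + j·sin(-172.8°)) = -28.77 - j3.635 V
Step 2 — Sum components: V_total = -27.38 + j42.63 V.
Step 3 — Convert to polar: |V_total| = 50.67 V, ∠V_total = 122.7°.

V_total = 50.67∠122.7° V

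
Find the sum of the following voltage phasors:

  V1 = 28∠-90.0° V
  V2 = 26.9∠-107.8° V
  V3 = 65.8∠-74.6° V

Step 1 — Convert each phasor to rectangular form:
  V1 = 28·(cos(-90.0°) + j·sin(-90.0°)) = 0 - j28 V
  V2 = 26.9·(cos(-107.8°) + j·sin(-107.8°)) = -8.223 - j25.61 V
  V3 = 65.8·(cos(-74.6°) + j·sin(-74.6°)) = 17.47 - j63.44 V
Step 2 — Sum components: V_total = 9.25 - j117 V.
Step 3 — Convert to polar: |V_total| = 117.4 V, ∠V_total = -85.5°.

V_total = 117.4∠-85.5° V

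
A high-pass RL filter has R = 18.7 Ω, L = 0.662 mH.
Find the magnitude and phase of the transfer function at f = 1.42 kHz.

Step 1 — Angular frequency: ω = 2π·1420 = 8922 rad/s.
Step 2 — Transfer function: H(jω) = jωL/(R + jωL).
Step 3 — Numerator jωL = j·5.906; denominator R + jωL = 18.7 + j5.906.
Step 4 — H = 0.09071 + j0.2872.
Step 5 — Magnitude: |H| = 0.3012 (-10.4 dB); phase: φ = 72.5°.

|H| = 0.3012 (-10.4 dB), φ = 72.5°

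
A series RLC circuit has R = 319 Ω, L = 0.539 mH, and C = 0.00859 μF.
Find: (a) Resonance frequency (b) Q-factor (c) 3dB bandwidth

Step 1 — Resonance condition Im(Z)=0 gives ω₀ = 1/√(LC).
Step 2 — ω₀ = 1/√(0.000539·8.59e-09) = 4.647e+05 rad/s.
Step 3 — f₀ = ω₀/(2π) = 7.397e+04 Hz.
Step 4 — Series Q: Q = ω₀L/R = 4.647e+05·0.000539/319 = 0.7852.
Step 5 — 3dB bandwidth: Δω = ω₀/Q = 5.918e+05 rad/s; BW = Δω/(2π) = 9.419e+04 Hz.

(a) f₀ = 7.397e+04 Hz  (b) Q = 0.7852  (c) BW = 9.419e+04 Hz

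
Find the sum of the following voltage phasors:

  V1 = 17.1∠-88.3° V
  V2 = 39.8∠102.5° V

Step 1 — Convert each phasor to rectangular form:
  V1 = 17.1·(cos(-88.3°) + j·sin(-88.3°)) = 0.5073 - j17.09 V
  V2 = 39.8·(cos(102.5°) + j·sin(102.5°)) = -8.614 + j38.86 V
Step 2 — Sum components: V_total = -8.107 + j21.76 V.
Step 3 — Convert to polar: |V_total| = 23.22 V, ∠V_total = 110.4°.

V_total = 23.22∠110.4° V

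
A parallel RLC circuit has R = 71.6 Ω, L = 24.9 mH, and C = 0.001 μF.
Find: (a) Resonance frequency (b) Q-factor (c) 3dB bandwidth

Step 1 — Resonance: ω₀ = 1/√(LC) = 1/√(0.0249·1e-09) = 2.004e+05 rad/s.
Step 2 — f₀ = ω₀/(2π) = 3.189e+04 Hz.
Step 3 — Parallel Q: Q = R/(ω₀L) = 71.6/(2.004e+05·0.0249) = 0.01435.
Step 4 — Bandwidth: Δω = ω₀/Q = 1.397e+07 rad/s; BW = Δω/(2π) = 2.223e+06 Hz.

(a) f₀ = 3.189e+04 Hz  (b) Q = 0.01435  (c) BW = 2.223e+06 Hz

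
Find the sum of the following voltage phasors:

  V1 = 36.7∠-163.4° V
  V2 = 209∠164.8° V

Step 1 — Convert each phasor to rectangular form:
  V1 = 36.7·(cos(-163.4°) + j·sin(-163.4°)) = -35.17 - j10.48 V
  V2 = 209·(cos(164.8°) + j·sin(164.8°)) = -201.7 + j54.8 V
Step 2 — Sum components: V_total = -236.9 + j44.31 V.
Step 3 — Convert to polar: |V_total| = 241 V, ∠V_total = 169.4°.

V_total = 241∠169.4° V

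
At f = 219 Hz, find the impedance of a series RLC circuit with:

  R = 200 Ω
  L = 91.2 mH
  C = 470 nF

Step 1 — Angular frequency: ω = 2π·f = 2π·219 = 1376 rad/s.
Step 2 — Component impedances:
  R: Z = R = 200 Ω
  L: Z = jωL = j·1376·0.0912 = 0 + j125.5 Ω
  C: Z = 1/(jωC) = -j/(ω·C) = 0 - j1546 Ω
Step 3 — Series combination: Z_total = R + L + C = 200 - j1421 Ω = 1435∠-82.0° Ω.

Z = 200 - j1421 Ω = 1435∠-82.0° Ω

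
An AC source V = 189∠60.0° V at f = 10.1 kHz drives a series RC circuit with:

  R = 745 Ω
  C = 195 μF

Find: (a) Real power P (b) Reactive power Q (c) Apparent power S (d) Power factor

Step 1 — Angular frequency: ω = 2π·f = 2π·1.01e+04 = 6.346e+04 rad/s.
Step 2 — Component impedances:
  R: Z = R = 745 Ω
  C: Z = 1/(jωC) = -j/(ω·C) = 0 - j0.08081 Ω
Step 3 — Series combination: Z_total = R + C = 745 - j0.08081 Ω = 745∠-0.0° Ω.
Step 4 — Source phasor: V = 189∠60.0° V = 94.5 + j163.7 V.
Step 5 — Current: I = V / Z = 0.1268 + j0.2197 A = 0.2537∠60.0° A.
Step 6 — Complex power: S = V·I* = 47.95 - j0.005201 VA.
Step 7 — Real power: P = Re(S) = 47.95 W.
Step 8 — Reactive power: Q = Im(S) = -0.005201 VAR.
Step 9 — Apparent power: |S| = 47.95 VA.
Step 10 — Power factor: PF = P/|S| = 1 (leading).

(a) P = 47.95 W  (b) Q = -0.005201 VAR  (c) S = 47.95 VA  (d) PF = 1 (leading)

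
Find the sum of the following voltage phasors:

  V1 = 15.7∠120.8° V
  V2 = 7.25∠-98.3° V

Step 1 — Convert each phasor to rectangular form:
  V1 = 15.7·(cos(120.8°) + j·sin(120.8°)) = -8.039 + j13.49 V
  V2 = 7.25·(cos(-98.3°) + j·sin(-98.3°)) = -1.047 - j7.174 V
Step 2 — Sum components: V_total = -9.086 + j6.312 V.
Step 3 — Convert to polar: |V_total| = 11.06 V, ∠V_total = 145.2°.

V_total = 11.06∠145.2° V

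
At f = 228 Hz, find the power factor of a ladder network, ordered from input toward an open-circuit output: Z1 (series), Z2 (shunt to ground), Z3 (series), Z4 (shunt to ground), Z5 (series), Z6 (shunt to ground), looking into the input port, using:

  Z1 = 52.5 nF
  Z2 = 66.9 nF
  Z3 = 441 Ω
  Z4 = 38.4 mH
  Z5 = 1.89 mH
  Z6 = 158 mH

Step 1 — Angular frequency: ω = 2π·f = 2π·228 = 1433 rad/s.
Step 2 — Component impedances:
  Z1: Z = 1/(jωC) = -j/(ω·C) = 0 - j1.33e+04 Ω
  Z2: Z = 1/(jωC) = -j/(ω·C) = 0 - j1.043e+04 Ω
  Z3: Z = R = 441 Ω
  Z4: Z = jωL = j·1433·0.0384 = 0 + j55.01 Ω
  Z5: Z = jωL = j·1433·0.00189 = 0 + j2.708 Ω
  Z6: Z = jωL = j·1433·0.158 = 0 + j226.3 Ω
Step 3 — Ladder network (open output): work backward from the far end, alternating series and parallel combinations. Z_in = 444 - j1.327e+04 Ω = 1.328e+04∠-88.1° Ω.
Step 4 — Power factor: PF = cos(φ) = Re(Z)/|Z| = 443.97/13278 = 0.03344.
Step 5 — Type: Im(Z) = -1.327e+04 ⇒ leading (phase φ = -88.1°).

PF = 0.03344 (leading, φ = -88.1°)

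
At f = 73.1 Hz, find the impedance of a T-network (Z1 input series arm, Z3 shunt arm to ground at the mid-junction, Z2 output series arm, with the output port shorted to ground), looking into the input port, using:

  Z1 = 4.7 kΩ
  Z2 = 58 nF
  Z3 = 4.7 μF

Step 1 — Angular frequency: ω = 2π·f = 2π·73.1 = 459.3 rad/s.
Step 2 — Component impedances:
  Z1: Z = R = 4700 Ω
  Z2: Z = 1/(jωC) = -j/(ω·C) = 0 - j3.754e+04 Ω
  Z3: Z = 1/(jωC) = -j/(ω·C) = 0 - j463.2 Ω
Step 3 — With the output port shorted to ground, the output series arm Z2 runs from the junction to ground; the shunt arm Z3 also runs from the junction to ground. They appear in parallel: Z3 || Z2 = 0 - j457.6 Ω.
Step 4 — Series with input arm Z1: Z_in = Z1 + (Z3 || Z2) = 4700 - j457.6 Ω = 4722∠-5.6° Ω.

Z = 4700 - j457.6 Ω = 4722∠-5.6° Ω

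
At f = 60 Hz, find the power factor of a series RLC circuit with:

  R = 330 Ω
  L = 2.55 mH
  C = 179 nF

Step 1 — Angular frequency: ω = 2π·f = 2π·60 = 377 rad/s.
Step 2 — Component impedances:
  R: Z = R = 330 Ω
  L: Z = jωL = j·377·0.00255 = 0 + j0.9613 Ω
  C: Z = 1/(jωC) = -j/(ω·C) = 0 - j1.482e+04 Ω
Step 3 — Series combination: Z_total = R + L + C = 330 - j1.482e+04 Ω = 1.482e+04∠-88.7° Ω.
Step 4 — Power factor: PF = cos(φ) = Re(Z)/|Z| = 330/14822 = 0.02226.
Step 5 — Type: Im(Z) = -1.482e+04 ⇒ leading (phase φ = -88.7°).

PF = 0.02226 (leading, φ = -88.7°)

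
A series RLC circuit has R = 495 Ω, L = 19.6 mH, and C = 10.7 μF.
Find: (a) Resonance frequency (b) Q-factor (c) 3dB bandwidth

Step 1 — Resonance: ω₀ = 1/√(LC) = 1/√(0.0196·1.07e-05) = 2184 rad/s.
Step 2 — f₀ = ω₀/(2π) = 347.5 Hz.
Step 3 — Series Q: Q = ω₀L/R = 2184·0.0196/495 = 0.08646.
Step 4 — Bandwidth: Δω = ω₀/Q = 2.526e+04 rad/s; BW = Δω/(2π) = 4019 Hz.

(a) f₀ = 347.5 Hz  (b) Q = 0.08646  (c) BW = 4019 Hz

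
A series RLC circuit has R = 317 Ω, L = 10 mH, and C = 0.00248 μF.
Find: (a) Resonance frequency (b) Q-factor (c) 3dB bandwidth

Step 1 — Resonance: ω₀ = 1/√(LC) = 1/√(0.01·2.48e-09) = 2.008e+05 rad/s.
Step 2 — f₀ = ω₀/(2π) = 3.196e+04 Hz.
Step 3 — Series Q: Q = ω₀L/R = 2.008e+05·0.01/317 = 6.335.
Step 4 — Bandwidth: Δω = ω₀/Q = 3.17e+04 rad/s; BW = Δω/(2π) = 5045 Hz.

(a) f₀ = 3.196e+04 Hz  (b) Q = 6.335  (c) BW = 5045 Hz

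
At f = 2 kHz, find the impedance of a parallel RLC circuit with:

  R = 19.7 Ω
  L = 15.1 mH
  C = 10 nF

Step 1 — Angular frequency: ω = 2π·f = 2π·2000 = 1.257e+04 rad/s.
Step 2 — Component impedances:
  R: Z = R = 19.7 Ω
  L: Z = jωL = j·1.257e+04·0.0151 = 0 + j189.8 Ω
  C: Z = 1/(jωC) = -j/(ω·C) = 0 - j7958 Ω
Step 3 — Parallel combination: 1/Z_total = 1/R + 1/L + 1/C; Z_total = 19.5 + j1.976 Ω = 19.6∠5.8° Ω.

Z = 19.5 + j1.976 Ω = 19.6∠5.8° Ω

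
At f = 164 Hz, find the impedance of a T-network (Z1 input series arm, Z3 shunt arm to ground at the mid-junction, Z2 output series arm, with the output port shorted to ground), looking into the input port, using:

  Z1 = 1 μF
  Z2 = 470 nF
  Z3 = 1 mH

Step 1 — Angular frequency: ω = 2π·f = 2π·164 = 1030 rad/s.
Step 2 — Component impedances:
  Z1: Z = 1/(jωC) = -j/(ω·C) = 0 - j970.5 Ω
  Z2: Z = 1/(jωC) = -j/(ω·C) = 0 - j2065 Ω
  Z3: Z = jωL = j·1030·0.001 = 0 + j1.03 Ω
Step 3 — With the output port shorted to ground, the output series arm Z2 runs from the junction to ground; the shunt arm Z3 also runs from the junction to ground. They appear in parallel: Z3 || Z2 = 0 + j1.031 Ω.
Step 4 — Series with input arm Z1: Z_in = Z1 + (Z3 || Z2) = 0 - j969.4 Ω = 969.4∠-90.0° Ω.

Z = 0 - j969.4 Ω = 969.4∠-90.0° Ω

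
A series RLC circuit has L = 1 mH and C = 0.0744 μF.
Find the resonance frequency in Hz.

Step 1 — Resonance condition Im(Z)=0 gives ω₀ = 1/√(LC).
Step 2 — ω₀ = 1/√(0.001·7.44e-08) = 1.159e+05 rad/s.
Step 3 — f₀ = ω₀/(2π) = 1.845e+04 Hz.

f₀ = 1.845e+04 Hz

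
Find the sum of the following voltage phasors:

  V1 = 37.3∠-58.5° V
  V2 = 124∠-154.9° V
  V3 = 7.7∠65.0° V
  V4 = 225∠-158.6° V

Step 1 — Convert each phasor to rectangular form:
  V1 = 37.3·(cos(-58.5°) + j·sin(-58.5°)) = 19.49 - j31.8 V
  V2 = 124·(cos(-154.9°) + j·sin(-154.9°)) = -112.3 - j52.6 V
  V3 = 7.7·(cos(65.0°) + j·sin(65.0°)) = 3.254 + j6.979 V
  V4 = 225·(cos(-158.6°) + j·sin(-158.6°)) = -209.5 - j82.1 V
Step 2 — Sum components: V_total = -299 - j159.5 V.
Step 3 — Convert to polar: |V_total| = 338.9 V, ∠V_total = -151.9°.

V_total = 338.9∠-151.9° V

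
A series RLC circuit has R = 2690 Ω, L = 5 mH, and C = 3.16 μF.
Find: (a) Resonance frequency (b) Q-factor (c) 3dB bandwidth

Step 1 — Resonance condition Im(Z)=0 gives ω₀ = 1/√(LC).
Step 2 — ω₀ = 1/√(0.005·3.16e-06) = 7956 rad/s.
Step 3 — f₀ = ω₀/(2π) = 1266 Hz.
Step 4 — Series Q: Q = ω₀L/R = 7956·0.005/2690 = 0.01479.
Step 5 — 3dB bandwidth: Δω = ω₀/Q = 5.38e+05 rad/s; BW = Δω/(2π) = 8.563e+04 Hz.

(a) f₀ = 1266 Hz  (b) Q = 0.01479  (c) BW = 8.563e+04 Hz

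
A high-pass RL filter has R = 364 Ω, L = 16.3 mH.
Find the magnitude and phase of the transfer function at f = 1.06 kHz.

Step 1 — Angular frequency: ω = 2π·1060 = 6660 rad/s.
Step 2 — Transfer function: H(jω) = jωL/(R + jωL).
Step 3 — Numerator jωL = j·108.6; denominator R + jωL = 364 + j108.6.
Step 4 — H = 0.08168 + j0.2739.
Step 5 — Magnitude: |H| = 0.2858 (-10.9 dB); phase: φ = 73.4°.

|H| = 0.2858 (-10.9 dB), φ = 73.4°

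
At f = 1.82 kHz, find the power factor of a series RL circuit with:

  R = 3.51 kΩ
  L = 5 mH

Step 1 — Angular frequency: ω = 2π·f = 2π·1820 = 1.144e+04 rad/s.
Step 2 — Component impedances:
  R: Z = R = 3510 Ω
  L: Z = jωL = j·1.144e+04·0.005 = 0 + j57.18 Ω
Step 3 — Series combination: Z_total = R + L = 3510 + j57.18 Ω = 3510∠0.9° Ω.
Step 4 — Power factor: PF = cos(φ) = Re(Z)/|Z| = 3510/3510.5 = 0.9999.
Step 5 — Type: Im(Z) = 57.18 ⇒ lagging (phase φ = 0.9°).

PF = 0.9999 (lagging, φ = 0.9°)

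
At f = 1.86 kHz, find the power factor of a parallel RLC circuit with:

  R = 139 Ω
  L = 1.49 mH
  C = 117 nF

Step 1 — Angular frequency: ω = 2π·f = 2π·1860 = 1.169e+04 rad/s.
Step 2 — Component impedances:
  R: Z = R = 139 Ω
  L: Z = jωL = j·1.169e+04·0.00149 = 0 + j17.41 Ω
  C: Z = 1/(jωC) = -j/(ω·C) = 0 - j731.3 Ω
Step 3 — Parallel combination: 1/Z_total = 1/R + 1/L + 1/C; Z_total = 2.252 + j17.55 Ω = 17.69∠82.7° Ω.
Step 4 — Power factor: PF = cos(φ) = Re(Z)/|Z| = 2.252/17.69 = 0.1273.
Step 5 — Type: Im(Z) = 17.55 ⇒ lagging (phase φ = 82.7°).

PF = 0.1273 (lagging, φ = 82.7°)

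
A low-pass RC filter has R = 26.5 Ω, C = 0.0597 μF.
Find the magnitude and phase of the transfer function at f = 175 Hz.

Step 1 — Angular frequency: ω = 2π·175 = 1100 rad/s.
Step 2 — Transfer function: H(jω) = 1/(1 + jωRC).
Step 3 — Denominator: 1 + jωRC = 1 + j·1100·26.5·5.97e-08 = 1 + j0.00174.
Step 4 — H = 1 - j0.00174.
Step 5 — Magnitude: |H| = 1 (-0.0 dB); phase: φ = -0.1°.

|H| = 1 (-0.0 dB), φ = -0.1°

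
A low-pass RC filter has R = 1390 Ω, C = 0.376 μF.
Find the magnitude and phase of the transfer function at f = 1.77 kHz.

Step 1 — Angular frequency: ω = 2π·1770 = 1.112e+04 rad/s.
Step 2 — Transfer function: H(jω) = 1/(1 + jωRC).
Step 3 — Denominator: 1 + jωRC = 1 + j·1.112e+04·1390·3.76e-07 = 1 + j5.812.
Step 4 — H = 0.02875 - j0.1671.
Step 5 — Magnitude: |H| = 0.1696 (-15.4 dB); phase: φ = -80.2°.

|H| = 0.1696 (-15.4 dB), φ = -80.2°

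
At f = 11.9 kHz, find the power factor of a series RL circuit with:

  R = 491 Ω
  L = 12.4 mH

Step 1 — Angular frequency: ω = 2π·f = 2π·1.19e+04 = 7.477e+04 rad/s.
Step 2 — Component impedances:
  R: Z = R = 491 Ω
  L: Z = jωL = j·7.477e+04·0.0124 = 0 + j927.1 Ω
Step 3 — Series combination: Z_total = R + L = 491 + j927.1 Ω = 1049∠62.1° Ω.
Step 4 — Power factor: PF = cos(φ) = Re(Z)/|Z| = 491/1049.1 = 0.468.
Step 5 — Type: Im(Z) = 927.1 ⇒ lagging (phase φ = 62.1°).

PF = 0.468 (lagging, φ = 62.1°)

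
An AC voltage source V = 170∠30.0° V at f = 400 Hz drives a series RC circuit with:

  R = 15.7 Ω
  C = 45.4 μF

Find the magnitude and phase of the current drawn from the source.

Step 1 — Angular frequency: ω = 2π·f = 2π·400 = 2513 rad/s.
Step 2 — Component impedances:
  R: Z = R = 15.7 Ω
  C: Z = 1/(jωC) = -j/(ω·C) = 0 - j8.764 Ω
Step 3 — Series combination: Z_total = R + C = 15.7 - j8.764 Ω = 17.98∠-29.2° Ω.
Step 4 — Source phasor: V = 170∠30.0° V = 147.2 + j85 V.
Step 5 — Ohm's law: I = V / Z_total = (147.2 + j85) / (15.7 - j8.764) = 4.845 + j8.119 A.
Step 6 — Convert to polar: |I| = 9.455 A, ∠I = 59.2°.

I = 9.455∠59.2° A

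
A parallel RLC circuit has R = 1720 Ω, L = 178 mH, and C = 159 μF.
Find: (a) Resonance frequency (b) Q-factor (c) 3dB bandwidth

Step 1 — Resonance: ω₀ = 1/√(LC) = 1/√(0.178·0.000159) = 188 rad/s.
Step 2 — f₀ = ω₀/(2π) = 29.92 Hz.
Step 3 — Parallel Q: Q = R/(ω₀L) = 1720/(188·0.178) = 51.41.
Step 4 — Bandwidth: Δω = ω₀/Q = 3.657 rad/s; BW = Δω/(2π) = 0.582 Hz.

(a) f₀ = 29.92 Hz  (b) Q = 51.41  (c) BW = 0.582 Hz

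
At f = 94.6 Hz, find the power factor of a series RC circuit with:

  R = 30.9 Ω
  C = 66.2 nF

Step 1 — Angular frequency: ω = 2π·f = 2π·94.6 = 594.4 rad/s.
Step 2 — Component impedances:
  R: Z = R = 30.9 Ω
  C: Z = 1/(jωC) = -j/(ω·C) = 0 - j2.541e+04 Ω
Step 3 — Series combination: Z_total = R + C = 30.9 - j2.541e+04 Ω = 2.541e+04∠-89.9° Ω.
Step 4 — Power factor: PF = cos(φ) = Re(Z)/|Z| = 30.9/2.541e+04 = 0.001216.
Step 5 — Type: Im(Z) = -2.541e+04 ⇒ leading (phase φ = -89.9°).

PF = 0.001216 (leading, φ = -89.9°)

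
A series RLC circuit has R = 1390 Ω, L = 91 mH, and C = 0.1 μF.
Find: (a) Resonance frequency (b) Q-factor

Step 1 — Resonance condition Im(Z)=0 gives ω₀ = 1/√(LC).
Step 2 — ω₀ = 1/√(0.091·1e-07) = 1.048e+04 rad/s.
Step 3 — f₀ = ω₀/(2π) = 1668 Hz.
Step 4 — Series Q: Q = ω₀L/R = 1.048e+04·0.091/1390 = 0.6863.

(a) f₀ = 1668 Hz  (b) Q = 0.6863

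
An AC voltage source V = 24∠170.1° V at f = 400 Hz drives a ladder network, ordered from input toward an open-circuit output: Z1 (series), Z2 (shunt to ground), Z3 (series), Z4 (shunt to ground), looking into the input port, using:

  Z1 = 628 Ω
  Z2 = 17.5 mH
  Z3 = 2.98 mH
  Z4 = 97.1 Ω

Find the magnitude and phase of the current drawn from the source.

Step 1 — Angular frequency: ω = 2π·f = 2π·400 = 2513 rad/s.
Step 2 — Component impedances:
  Z1: Z = R = 628 Ω
  Z2: Z = jωL = j·2513·0.0175 = 0 + j43.98 Ω
  Z3: Z = jωL = j·2513·0.00298 = 0 + j7.49 Ω
  Z4: Z = R = 97.1 Ω
Step 3 — Ladder network (open output): work backward from the far end, alternating series and parallel combinations. Z_in = 643.6 + j35.74 Ω = 644.5∠3.2° Ω.
Step 4 — Source phasor: V = 24∠170.1° V = -23.64 + j4.126 V.
Step 5 — Ohm's law: I = V / Z_total = (-23.64 + j4.126) / (643.6 + j35.74) = -0.03627 + j0.008426 A.
Step 6 — Convert to polar: |I| = 0.03724 A, ∠I = 166.9°.

I = 0.03724∠166.9° A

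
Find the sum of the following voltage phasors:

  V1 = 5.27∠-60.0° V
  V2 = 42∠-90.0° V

Step 1 — Convert each phasor to rectangular form:
  V1 = 5.27·(cos(-60.0°) + j·sin(-60.0°)) = 2.635 - j4.564 V
  V2 = 42·(cos(-90.0°) + j·sin(-90.0°)) = 0 - j42 V
Step 2 — Sum components: V_total = 2.635 - j46.56 V.
Step 3 — Convert to polar: |V_total| = 46.64 V, ∠V_total = -86.8°.

V_total = 46.64∠-86.8° V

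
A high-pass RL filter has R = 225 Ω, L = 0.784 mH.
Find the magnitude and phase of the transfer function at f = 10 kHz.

Step 1 — Angular frequency: ω = 2π·1e+04 = 6.283e+04 rad/s.
Step 2 — Transfer function: H(jω) = jωL/(R + jωL).
Step 3 — Numerator jωL = j·49.26; denominator R + jωL = 225 + j49.26.
Step 4 — H = 0.04574 + j0.2089.
Step 5 — Magnitude: |H| = 0.2139 (-13.4 dB); phase: φ = 77.7°.

|H| = 0.2139 (-13.4 dB), φ = 77.7°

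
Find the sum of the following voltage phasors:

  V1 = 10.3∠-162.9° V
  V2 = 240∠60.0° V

Step 1 — Convert each phasor to rectangular form:
  V1 = 10.3·(cos(-162.9°) + j·sin(-162.9°)) = -9.845 - j3.029 V
  V2 = 240·(cos(60.0°) + j·sin(60.0°)) = 120 + j207.8 V
Step 2 — Sum components: V_total = 110.2 + j204.8 V.
Step 3 — Convert to polar: |V_total| = 232.6 V, ∠V_total = 61.7°.

V_total = 232.6∠61.7° V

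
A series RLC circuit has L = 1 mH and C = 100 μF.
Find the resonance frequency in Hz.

Step 1 — Resonance condition Im(Z)=0 gives ω₀ = 1/√(LC).
Step 2 — ω₀ = 1/√(0.001·0.0001) = 3162 rad/s.
Step 3 — f₀ = ω₀/(2π) = 503.3 Hz.

f₀ = 503.3 Hz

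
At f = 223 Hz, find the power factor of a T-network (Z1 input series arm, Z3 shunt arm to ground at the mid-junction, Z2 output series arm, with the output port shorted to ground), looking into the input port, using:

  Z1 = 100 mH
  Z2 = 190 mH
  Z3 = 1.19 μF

Step 1 — Angular frequency: ω = 2π·f = 2π·223 = 1401 rad/s.
Step 2 — Component impedances:
  Z1: Z = jωL = j·1401·0.1 = 0 + j140.1 Ω
  Z2: Z = jωL = j·1401·0.19 = 0 + j266.2 Ω
  Z3: Z = 1/(jωC) = -j/(ω·C) = 0 - j599.7 Ω
Step 3 — With the output port shorted to ground, the output series arm Z2 runs from the junction to ground; the shunt arm Z3 also runs from the junction to ground. They appear in parallel: Z3 || Z2 = 0 + j478.7 Ω.
Step 4 — Series with input arm Z1: Z_in = Z1 + (Z3 || Z2) = 0 + j618.8 Ω = 618.8∠90.0° Ω.
Step 5 — Power factor: PF = cos(φ) = Re(Z)/|Z| = 0/618.8 = 0.
Step 6 — Type: Im(Z) = 618.8 ⇒ lagging (phase φ = 90.0°).

PF = 0 (lagging, φ = 90.0°)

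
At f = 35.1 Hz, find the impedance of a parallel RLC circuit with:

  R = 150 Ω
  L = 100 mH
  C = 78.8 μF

Step 1 — Angular frequency: ω = 2π·f = 2π·35.1 = 220.5 rad/s.
Step 2 — Component impedances:
  R: Z = R = 150 Ω
  L: Z = jωL = j·220.5·0.1 = 0 + j22.05 Ω
  C: Z = 1/(jωC) = -j/(ω·C) = 0 - j57.54 Ω
Step 3 — Parallel combination: 1/Z_total = 1/R + 1/L + 1/C; Z_total = 8.066 + j33.84 Ω = 34.78∠76.6° Ω.

Z = 8.066 + j33.84 Ω = 34.78∠76.6° Ω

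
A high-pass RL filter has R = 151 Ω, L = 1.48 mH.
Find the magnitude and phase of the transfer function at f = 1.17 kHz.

Step 1 — Angular frequency: ω = 2π·1170 = 7351 rad/s.
Step 2 — Transfer function: H(jω) = jωL/(R + jωL).
Step 3 — Numerator jωL = j·10.88; denominator R + jωL = 151 + j10.88.
Step 4 — H = 0.005165 + j0.07168.
Step 5 — Magnitude: |H| = 0.07187 (-22.9 dB); phase: φ = 85.9°.

|H| = 0.07187 (-22.9 dB), φ = 85.9°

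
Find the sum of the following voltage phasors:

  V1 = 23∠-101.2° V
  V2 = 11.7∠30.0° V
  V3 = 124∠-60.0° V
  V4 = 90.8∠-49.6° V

Step 1 — Convert each phasor to rectangular form:
  V1 = 23·(cos(-101.2°) + j·sin(-101.2°)) = -4.467 - j22.56 V
  V2 = 11.7·(cos(30.0°) + j·sin(30.0°)) = 10.13 + j5.85 V
  V3 = 124·(cos(-60.0°) + j·sin(-60.0°)) = 62 - j107.4 V
  V4 = 90.8·(cos(-49.6°) + j·sin(-49.6°)) = 58.85 - j69.15 V
Step 2 — Sum components: V_total = 126.5 - j193.2 V.
Step 3 — Convert to polar: |V_total| = 231 V, ∠V_total = -56.8°.

V_total = 231∠-56.8° V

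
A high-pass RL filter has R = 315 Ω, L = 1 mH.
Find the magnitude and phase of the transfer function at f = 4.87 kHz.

Step 1 — Angular frequency: ω = 2π·4870 = 3.06e+04 rad/s.
Step 2 — Transfer function: H(jω) = jωL/(R + jωL).
Step 3 — Numerator jωL = j·30.6; denominator R + jωL = 315 + j30.6.
Step 4 — H = 0.009348 + j0.09623.
Step 5 — Magnitude: |H| = 0.09668 (-20.3 dB); phase: φ = 84.5°.

|H| = 0.09668 (-20.3 dB), φ = 84.5°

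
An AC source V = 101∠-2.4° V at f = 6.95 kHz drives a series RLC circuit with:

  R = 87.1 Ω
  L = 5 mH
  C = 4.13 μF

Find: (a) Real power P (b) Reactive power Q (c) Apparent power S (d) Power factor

Step 1 — Angular frequency: ω = 2π·f = 2π·6950 = 4.367e+04 rad/s.
Step 2 — Component impedances:
  R: Z = R = 87.1 Ω
  L: Z = jωL = j·4.367e+04·0.005 = 0 + j218.3 Ω
  C: Z = 1/(jωC) = -j/(ω·C) = 0 - j5.545 Ω
Step 3 — Series combination: Z_total = R + L + C = 87.1 + j212.8 Ω = 229.9∠67.7° Ω.
Step 4 — Source phasor: V = 101∠-2.4° V = 100.9 - j4.229 V.
Step 5 — Current: I = V / Z = 0.1492 - j0.4131 A = 0.4393∠-70.1° A.
Step 6 — Complex power: S = V·I* = 16.81 + j41.06 VA.
Step 7 — Real power: P = Re(S) = 16.81 W.
Step 8 — Reactive power: Q = Im(S) = 41.06 VAR.
Step 9 — Apparent power: |S| = 44.37 VA.
Step 10 — Power factor: PF = P/|S| = 0.3788 (lagging).

(a) P = 16.81 W  (b) Q = 41.06 VAR  (c) S = 44.37 VA  (d) PF = 0.3788 (lagging)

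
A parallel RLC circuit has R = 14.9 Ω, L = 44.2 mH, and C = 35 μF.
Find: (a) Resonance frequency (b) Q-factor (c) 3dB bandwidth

Step 1 — Resonance: ω₀ = 1/√(LC) = 1/√(0.0442·3.5e-05) = 804 rad/s.
Step 2 — f₀ = ω₀/(2π) = 128 Hz.
Step 3 — Parallel Q: Q = R/(ω₀L) = 14.9/(804·0.0442) = 0.4193.
Step 4 — Bandwidth: Δω = ω₀/Q = 1918 rad/s; BW = Δω/(2π) = 305.2 Hz.

(a) f₀ = 128 Hz  (b) Q = 0.4193  (c) BW = 305.2 Hz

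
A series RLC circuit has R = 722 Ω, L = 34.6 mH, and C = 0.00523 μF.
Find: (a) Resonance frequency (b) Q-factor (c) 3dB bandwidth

Step 1 — Resonance condition Im(Z)=0 gives ω₀ = 1/√(LC).
Step 2 — ω₀ = 1/√(0.0346·5.23e-09) = 7.434e+04 rad/s.
Step 3 — f₀ = ω₀/(2π) = 1.183e+04 Hz.
Step 4 — Series Q: Q = ω₀L/R = 7.434e+04·0.0346/722 = 3.562.
Step 5 — 3dB bandwidth: Δω = ω₀/Q = 2.087e+04 rad/s; BW = Δω/(2π) = 3321 Hz.

(a) f₀ = 1.183e+04 Hz  (b) Q = 3.562  (c) BW = 3321 Hz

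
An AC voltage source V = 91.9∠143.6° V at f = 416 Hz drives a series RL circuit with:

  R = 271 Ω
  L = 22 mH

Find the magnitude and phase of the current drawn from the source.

Step 1 — Angular frequency: ω = 2π·f = 2π·416 = 2614 rad/s.
Step 2 — Component impedances:
  R: Z = R = 271 Ω
  L: Z = jωL = j·2614·0.022 = 0 + j57.5 Ω
Step 3 — Series combination: Z_total = R + L = 271 + j57.5 Ω = 277∠12.0° Ω.
Step 4 — Source phasor: V = 91.9∠143.6° V = -73.97 + j54.54 V.
Step 5 — Ohm's law: I = V / Z_total = (-73.97 + j54.54) / (271 + j57.5) = -0.2203 + j0.248 A.
Step 6 — Convert to polar: |I| = 0.3317 A, ∠I = 131.6°.

I = 0.3317∠131.6° A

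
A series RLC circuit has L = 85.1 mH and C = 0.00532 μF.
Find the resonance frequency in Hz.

Step 1 — Resonance condition Im(Z)=0 gives ω₀ = 1/√(LC).
Step 2 — ω₀ = 1/√(0.0851·5.32e-09) = 4.7e+04 rad/s.
Step 3 — f₀ = ω₀/(2π) = 7480 Hz.

f₀ = 7480 Hz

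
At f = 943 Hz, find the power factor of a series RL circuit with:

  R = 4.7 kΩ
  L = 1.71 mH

Step 1 — Angular frequency: ω = 2π·f = 2π·943 = 5925 rad/s.
Step 2 — Component impedances:
  R: Z = R = 4700 Ω
  L: Z = jωL = j·5925·0.00171 = 0 + j10.13 Ω
Step 3 — Series combination: Z_total = R + L = 4700 + j10.13 Ω = 4700∠0.1° Ω.
Step 4 — Power factor: PF = cos(φ) = Re(Z)/|Z| = 4700/4700 = 1.
Step 5 — Type: Im(Z) = 10.13 ⇒ lagging (phase φ = 0.1°).

PF = 1 (lagging, φ = 0.1°)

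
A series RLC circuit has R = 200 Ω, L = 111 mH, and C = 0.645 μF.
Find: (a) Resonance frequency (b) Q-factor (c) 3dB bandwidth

Step 1 — Resonance: ω₀ = 1/√(LC) = 1/√(0.111·6.45e-07) = 3737 rad/s.
Step 2 — f₀ = ω₀/(2π) = 594.8 Hz.
Step 3 — Series Q: Q = ω₀L/R = 3737·0.111/200 = 2.074.
Step 4 — Bandwidth: Δω = ω₀/Q = 1802 rad/s; BW = Δω/(2π) = 286.8 Hz.

(a) f₀ = 594.8 Hz  (b) Q = 2.074  (c) BW = 286.8 Hz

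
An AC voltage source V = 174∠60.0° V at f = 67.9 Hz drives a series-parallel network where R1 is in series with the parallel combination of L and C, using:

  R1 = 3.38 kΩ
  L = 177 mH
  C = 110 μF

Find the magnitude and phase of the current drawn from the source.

Step 1 — Angular frequency: ω = 2π·f = 2π·67.9 = 426.6 rad/s.
Step 2 — Component impedances:
  R1: Z = R = 3380 Ω
  L: Z = jωL = j·426.6·0.177 = 0 + j75.51 Ω
  C: Z = 1/(jωC) = -j/(ω·C) = 0 - j21.31 Ω
Step 3 — Parallel branch: L || C = 1/(1/L + 1/C) = 0 - j29.69 Ω.
Step 4 — Series with R1: Z_total = R1 + (L || C) = 3380 - j29.69 Ω = 3380∠-0.5° Ω.
Step 5 — Source phasor: V = 174∠60.0° V = 87 + j150.7 V.
Step 6 — Ohm's law: I = V / Z_total = (87 + j150.7) / (3380 - j29.69) = 0.02535 + j0.0448 A.
Step 7 — Convert to polar: |I| = 0.05148 A, ∠I = 60.5°.

I = 0.05148∠60.5° A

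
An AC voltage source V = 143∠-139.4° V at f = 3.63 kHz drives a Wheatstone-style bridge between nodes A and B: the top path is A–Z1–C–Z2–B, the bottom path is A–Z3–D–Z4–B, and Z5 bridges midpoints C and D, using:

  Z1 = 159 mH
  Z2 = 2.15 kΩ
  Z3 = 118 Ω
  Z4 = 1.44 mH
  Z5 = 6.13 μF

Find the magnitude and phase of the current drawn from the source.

Step 1 — Angular frequency: ω = 2π·f = 2π·3630 = 2.281e+04 rad/s.
Step 2 — Component impedances:
  Z1: Z = jωL = j·2.281e+04·0.159 = 0 + j3626 Ω
  Z2: Z = R = 2150 Ω
  Z3: Z = R = 118 Ω
  Z4: Z = jωL = j·2.281e+04·0.00144 = 0 + j32.84 Ω
  Z5: Z = 1/(jωC) = -j/(ω·C) = 0 - j7.152 Ω
Step 3 — Bridge requires nodal analysis (the Z5 bridge couples midpoints C and D, so the two paths cannot be reduced to a simple series/parallel combination). Setting node B to ground and injecting 1 A at node A, the 3-node admittance system at A, C, D solves to V_A = Z_AB = 118.4 + j36.69 Ω = 123.9∠17.2° Ω.
Step 4 — Source phasor: V = 143∠-139.4° V = -108.6 - j93.06 V.
Step 5 — Ohm's law: I = V / Z_total = (-108.6 - j93.06) / (118.4 + j36.69) = -1.059 - j0.4579 A.
Step 6 — Convert to polar: |I| = 1.154 A, ∠I = -156.6°.

I = 1.154∠-156.6° A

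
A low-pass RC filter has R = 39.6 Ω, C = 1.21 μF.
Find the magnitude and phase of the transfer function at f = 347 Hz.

Step 1 — Angular frequency: ω = 2π·347 = 2180 rad/s.
Step 2 — Transfer function: H(jω) = 1/(1 + jωRC).
Step 3 — Denominator: 1 + jωRC = 1 + j·2180·39.6·1.21e-06 = 1 + j0.1045.
Step 4 — H = 0.9892 - j0.1033.
Step 5 — Magnitude: |H| = 0.9946 (-0.0 dB); phase: φ = -6.0°.

|H| = 0.9946 (-0.0 dB), φ = -6.0°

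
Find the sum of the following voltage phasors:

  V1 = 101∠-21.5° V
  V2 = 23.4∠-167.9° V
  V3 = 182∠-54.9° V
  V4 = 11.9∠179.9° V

Step 1 — Convert each phasor to rectangular form:
  V1 = 101·(cos(-21.5°) + j·sin(-21.5°)) = 93.97 - j37.02 V
  V2 = 23.4·(cos(-167.9°) + j·sin(-167.9°)) = -22.88 - j4.905 V
  V3 = 182·(cos(-54.9°) + j·sin(-54.9°)) = 104.7 - j148.9 V
  V4 = 11.9·(cos(179.9°) + j·sin(179.9°)) = -11.9 + j0.02077 V
Step 2 — Sum components: V_total = 163.8 - j190.8 V.
Step 3 — Convert to polar: |V_total| = 251.5 V, ∠V_total = -49.3°.

V_total = 251.5∠-49.3° V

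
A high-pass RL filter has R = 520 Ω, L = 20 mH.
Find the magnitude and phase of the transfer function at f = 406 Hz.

Step 1 — Angular frequency: ω = 2π·406 = 2551 rad/s.
Step 2 — Transfer function: H(jω) = jωL/(R + jωL).
Step 3 — Numerator jωL = j·51.02; denominator R + jωL = 520 + j51.02.
Step 4 — H = 0.009535 + j0.09718.
Step 5 — Magnitude: |H| = 0.09765 (-20.2 dB); phase: φ = 84.4°.

|H| = 0.09765 (-20.2 dB), φ = 84.4°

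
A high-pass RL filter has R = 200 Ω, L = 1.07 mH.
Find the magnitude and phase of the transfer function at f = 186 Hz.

Step 1 — Angular frequency: ω = 2π·186 = 1169 rad/s.
Step 2 — Transfer function: H(jω) = jωL/(R + jωL).
Step 3 — Numerator jωL = j·1.25; denominator R + jωL = 200 + j1.25.
Step 4 — H = 3.909e-05 + j0.006252.
Step 5 — Magnitude: |H| = 0.006252 (-44.1 dB); phase: φ = 89.6°.

|H| = 0.006252 (-44.1 dB), φ = 89.6°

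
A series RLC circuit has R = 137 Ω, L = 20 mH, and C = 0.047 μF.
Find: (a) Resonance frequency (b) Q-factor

Step 1 — Resonance condition Im(Z)=0 gives ω₀ = 1/√(LC).
Step 2 — ω₀ = 1/√(0.02·4.7e-08) = 3.262e+04 rad/s.
Step 3 — f₀ = ω₀/(2π) = 5191 Hz.
Step 4 — Series Q: Q = ω₀L/R = 3.262e+04·0.02/137 = 4.762.

(a) f₀ = 5191 Hz  (b) Q = 4.762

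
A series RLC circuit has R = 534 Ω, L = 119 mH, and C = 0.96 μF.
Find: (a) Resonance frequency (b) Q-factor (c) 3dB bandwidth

Step 1 — Resonance condition Im(Z)=0 gives ω₀ = 1/√(LC).
Step 2 — ω₀ = 1/√(0.119·9.6e-07) = 2959 rad/s.
Step 3 — f₀ = ω₀/(2π) = 470.9 Hz.
Step 4 — Series Q: Q = ω₀L/R = 2959·0.119/534 = 0.6593.
Step 5 — 3dB bandwidth: Δω = ω₀/Q = 4487 rad/s; BW = Δω/(2π) = 714.2 Hz.

(a) f₀ = 470.9 Hz  (b) Q = 0.6593  (c) BW = 714.2 Hz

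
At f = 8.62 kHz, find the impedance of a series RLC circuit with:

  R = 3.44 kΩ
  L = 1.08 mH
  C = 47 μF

Step 1 — Angular frequency: ω = 2π·f = 2π·8620 = 5.416e+04 rad/s.
Step 2 — Component impedances:
  R: Z = R = 3440 Ω
  L: Z = jωL = j·5.416e+04·0.00108 = 0 + j58.49 Ω
  C: Z = 1/(jωC) = -j/(ω·C) = 0 - j0.3928 Ω
Step 3 — Series combination: Z_total = R + L + C = 3440 + j58.1 Ω = 3440∠1.0° Ω.

Z = 3440 + j58.1 Ω = 3440∠1.0° Ω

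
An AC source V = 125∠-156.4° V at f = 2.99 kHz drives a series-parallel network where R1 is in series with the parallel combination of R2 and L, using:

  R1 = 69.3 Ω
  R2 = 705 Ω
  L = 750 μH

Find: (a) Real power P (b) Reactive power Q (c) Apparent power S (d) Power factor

Step 1 — Angular frequency: ω = 2π·f = 2π·2990 = 1.879e+04 rad/s.
Step 2 — Component impedances:
  R1: Z = R = 69.3 Ω
  R2: Z = R = 705 Ω
  L: Z = jωL = j·1.879e+04·0.00075 = 0 + j14.09 Ω
Step 3 — Parallel branch: R2 || L = 1/(1/R2 + 1/L) = 0.2815 + j14.08 Ω.
Step 4 — Series with R1: Z_total = R1 + (R2 || L) = 69.58 + j14.08 Ω = 70.99∠11.4° Ω.
Step 5 — Source phasor: V = 125∠-156.4° V = -114.5 - j50.04 V.
Step 6 — Current: I = V / Z = -1.721 - j0.3708 A = 1.761∠-167.8° A.
Step 7 — Complex power: S = V·I* = 215.7 + j43.66 VA.
Step 8 — Real power: P = Re(S) = 215.7 W.
Step 9 — Reactive power: Q = Im(S) = 43.66 VAR.
Step 10 — Apparent power: |S| = 220.1 VA.
Step 11 — Power factor: PF = P/|S| = 0.9801 (lagging).

(a) P = 215.7 W  (b) Q = 43.66 VAR  (c) S = 220.1 VA  (d) PF = 0.9801 (lagging)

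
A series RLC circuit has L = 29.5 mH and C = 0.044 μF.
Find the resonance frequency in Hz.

Step 1 — Resonance condition Im(Z)=0 gives ω₀ = 1/√(LC).
Step 2 — ω₀ = 1/√(0.0295·4.4e-08) = 2.776e+04 rad/s.
Step 3 — f₀ = ω₀/(2π) = 4418 Hz.

f₀ = 4418 Hz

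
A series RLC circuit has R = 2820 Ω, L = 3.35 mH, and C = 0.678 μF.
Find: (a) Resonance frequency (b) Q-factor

Step 1 — Resonance condition Im(Z)=0 gives ω₀ = 1/√(LC).
Step 2 — ω₀ = 1/√(0.00335·6.78e-07) = 2.098e+04 rad/s.
Step 3 — f₀ = ω₀/(2π) = 3340 Hz.
Step 4 — Series Q: Q = ω₀L/R = 2.098e+04·0.00335/2820 = 0.02493.

(a) f₀ = 3340 Hz  (b) Q = 0.02493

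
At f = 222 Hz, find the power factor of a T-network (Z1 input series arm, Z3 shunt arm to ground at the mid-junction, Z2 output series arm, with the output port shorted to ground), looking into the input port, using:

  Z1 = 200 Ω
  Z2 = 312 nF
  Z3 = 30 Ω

Step 1 — Angular frequency: ω = 2π·f = 2π·222 = 1395 rad/s.
Step 2 — Component impedances:
  Z1: Z = R = 200 Ω
  Z2: Z = 1/(jωC) = -j/(ω·C) = 0 - j2298 Ω
  Z3: Z = R = 30 Ω
Step 3 — With the output port shorted to ground, the output series arm Z2 runs from the junction to ground; the shunt arm Z3 also runs from the junction to ground. They appear in parallel: Z3 || Z2 = 29.99 - j0.3916 Ω.
Step 4 — Series with input arm Z1: Z_in = Z1 + (Z3 || Z2) = 230 - j0.3916 Ω = 230∠-0.1° Ω.
Step 5 — Power factor: PF = cos(φ) = Re(Z)/|Z| = 230/230 = 1.
Step 6 — Type: Im(Z) = -0.3916 ⇒ leading (phase φ = -0.1°).

PF = 1 (leading, φ = -0.1°)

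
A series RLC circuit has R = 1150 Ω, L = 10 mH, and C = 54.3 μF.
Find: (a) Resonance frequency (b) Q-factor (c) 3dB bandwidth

Step 1 — Resonance condition Im(Z)=0 gives ω₀ = 1/√(LC).
Step 2 — ω₀ = 1/√(0.01·5.43e-05) = 1357 rad/s.
Step 3 — f₀ = ω₀/(2π) = 216 Hz.
Step 4 — Series Q: Q = ω₀L/R = 1357·0.01/1150 = 0.0118.
Step 5 — 3dB bandwidth: Δω = ω₀/Q = 1.15e+05 rad/s; BW = Δω/(2π) = 1.83e+04 Hz.

(a) f₀ = 216 Hz  (b) Q = 0.0118  (c) BW = 1.83e+04 Hz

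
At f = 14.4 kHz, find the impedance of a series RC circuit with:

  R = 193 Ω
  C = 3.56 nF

Step 1 — Angular frequency: ω = 2π·f = 2π·1.44e+04 = 9.048e+04 rad/s.
Step 2 — Component impedances:
  R: Z = R = 193 Ω
  C: Z = 1/(jωC) = -j/(ω·C) = 0 - j3105 Ω
Step 3 — Series combination: Z_total = R + C = 193 - j3105 Ω = 3111∠-86.4° Ω.

Z = 193 - j3105 Ω = 3111∠-86.4° Ω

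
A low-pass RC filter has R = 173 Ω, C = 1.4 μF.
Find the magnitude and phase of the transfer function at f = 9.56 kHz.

Step 1 — Angular frequency: ω = 2π·9560 = 6.007e+04 rad/s.
Step 2 — Transfer function: H(jω) = 1/(1 + jωRC).
Step 3 — Denominator: 1 + jωRC = 1 + j·6.007e+04·173·1.4e-06 = 1 + j14.55.
Step 4 — H = 0.004703 - j0.06841.
Step 5 — Magnitude: |H| = 0.06857 (-23.3 dB); phase: φ = -86.1°.

|H| = 0.06857 (-23.3 dB), φ = -86.1°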